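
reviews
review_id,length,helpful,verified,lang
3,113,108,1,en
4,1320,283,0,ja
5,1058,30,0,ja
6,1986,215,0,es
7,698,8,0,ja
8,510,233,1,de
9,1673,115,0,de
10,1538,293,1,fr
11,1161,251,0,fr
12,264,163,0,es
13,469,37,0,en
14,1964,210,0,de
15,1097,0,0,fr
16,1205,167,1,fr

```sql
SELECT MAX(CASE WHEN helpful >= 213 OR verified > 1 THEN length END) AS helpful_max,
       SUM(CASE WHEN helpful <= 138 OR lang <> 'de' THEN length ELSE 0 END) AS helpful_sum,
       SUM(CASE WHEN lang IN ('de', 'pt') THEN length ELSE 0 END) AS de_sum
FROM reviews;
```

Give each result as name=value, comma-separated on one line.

helpful_max=1986, helpful_sum=12582, de_sum=4147

[helpful_max: helpful >= 213 OR verified > 1]
review_id=3: ✗
review_id=4: ✓ → 1320
review_id=5: ✗
review_id=6: ✓ → 1986
review_id=7: ✗
review_id=8: ✓ → 510
review_id=9: ✗
review_id=10: ✓ → 1538
review_id=11: ✓ → 1161
review_id=12: ✗
review_id=13: ✗
review_id=14: ✗
review_id=15: ✗
review_id=16: ✗
helpful_max = MAX(1320, 1986, 510, 1538, 1161) = 1986
—
[helpful_sum: helpful <= 138 OR lang <> 'de']
review_id=3: ✓ → 113
review_id=4: ✓ → 1320
review_id=5: ✓ → 1058
review_id=6: ✓ → 1986
review_id=7: ✓ → 698
review_id=8: ✗
review_id=9: ✓ → 1673
review_id=10: ✓ → 1538
review_id=11: ✓ → 1161
review_id=12: ✓ → 264
review_id=13: ✓ → 469
review_id=14: ✗
review_id=15: ✓ → 1097
review_id=16: ✓ → 1205
helpful_sum = 113 + 1320 + 1058 + 1986 + 698 + 1673 + 1538 + 1161 + 264 + 469 + 1097 + 1205 = 12582
—
[de_sum: lang IN ('de', 'pt')]
review_id=3: ✗
review_id=4: ✗
review_id=5: ✗
review_id=6: ✗
review_id=7: ✗
review_id=8: ✓ → 510
review_id=9: ✓ → 1673
review_id=10: ✗
review_id=11: ✗
review_id=12: ✗
review_id=13: ✗
review_id=14: ✓ → 1964
review_id=15: ✗
review_id=16: ✗
de_sum = 510 + 1673 + 1964 = 4147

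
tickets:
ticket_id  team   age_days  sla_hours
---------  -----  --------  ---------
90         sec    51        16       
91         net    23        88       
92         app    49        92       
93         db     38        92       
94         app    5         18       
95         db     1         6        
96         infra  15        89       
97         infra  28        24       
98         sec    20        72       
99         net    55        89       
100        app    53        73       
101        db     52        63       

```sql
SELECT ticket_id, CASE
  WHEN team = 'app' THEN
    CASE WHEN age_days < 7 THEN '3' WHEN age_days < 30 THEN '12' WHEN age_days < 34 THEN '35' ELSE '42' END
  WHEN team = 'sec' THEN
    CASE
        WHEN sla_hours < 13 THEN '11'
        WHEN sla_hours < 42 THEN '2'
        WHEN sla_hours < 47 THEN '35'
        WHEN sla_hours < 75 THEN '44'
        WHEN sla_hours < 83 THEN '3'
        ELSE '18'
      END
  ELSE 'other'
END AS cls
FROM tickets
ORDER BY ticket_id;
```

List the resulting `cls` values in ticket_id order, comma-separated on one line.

ticket_id=90: team='sec' → inner[sla_hours < 42] → 2
ticket_id=91: team='net' → outer ELSE → other
ticket_id=92: team='app' → inner[ELSE] → 42
ticket_id=93: team='db' → outer ELSE → other
ticket_id=94: team='app' → inner[age_days < 7] → 3
ticket_id=95: team='db' → outer ELSE → other
ticket_id=96: team='infra' → outer ELSE → other
ticket_id=97: team='infra' → outer ELSE → other
ticket_id=98: team='sec' → inner[sla_hours < 75] → 44
ticket_id=99: team='net' → outer ELSE → other
ticket_id=100: team='app' → inner[ELSE] → 42
ticket_id=101: team='db' → outer ELSE → other

2, other, 42, other, 3, other, other, other, 44, other, 42, other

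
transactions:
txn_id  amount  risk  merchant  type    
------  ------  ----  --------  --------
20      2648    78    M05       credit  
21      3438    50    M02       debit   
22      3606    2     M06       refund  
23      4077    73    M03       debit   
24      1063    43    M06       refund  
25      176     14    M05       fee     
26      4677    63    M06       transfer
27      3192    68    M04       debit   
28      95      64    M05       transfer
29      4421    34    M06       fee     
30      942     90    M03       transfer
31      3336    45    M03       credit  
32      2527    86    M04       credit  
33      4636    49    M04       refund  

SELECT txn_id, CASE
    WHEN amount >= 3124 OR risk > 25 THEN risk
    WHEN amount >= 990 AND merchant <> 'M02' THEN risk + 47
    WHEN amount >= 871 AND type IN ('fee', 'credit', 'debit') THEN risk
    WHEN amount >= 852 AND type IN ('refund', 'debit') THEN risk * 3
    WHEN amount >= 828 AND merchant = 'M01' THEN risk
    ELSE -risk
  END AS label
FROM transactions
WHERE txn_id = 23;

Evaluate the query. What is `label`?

73

txn_id = 23: amount=4077, risk=73, merchant=M03, type=debit.
amount >= 3124 OR risk > 25 → true → 73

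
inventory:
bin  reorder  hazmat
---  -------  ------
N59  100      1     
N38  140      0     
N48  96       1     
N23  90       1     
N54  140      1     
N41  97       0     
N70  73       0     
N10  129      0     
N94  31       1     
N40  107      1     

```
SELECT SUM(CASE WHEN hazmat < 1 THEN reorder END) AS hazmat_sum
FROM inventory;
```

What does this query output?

439

bin=N59: ✗
bin=N38: ✓ → 140
bin=N48: ✗
bin=N23: ✗
bin=N54: ✗
bin=N41: ✓ → 97
bin=N70: ✓ → 73
bin=N10: ✓ → 129
bin=N94: ✗
bin=N40: ✗
hazmat_sum = 140 + 97 + 73 + 129 = 439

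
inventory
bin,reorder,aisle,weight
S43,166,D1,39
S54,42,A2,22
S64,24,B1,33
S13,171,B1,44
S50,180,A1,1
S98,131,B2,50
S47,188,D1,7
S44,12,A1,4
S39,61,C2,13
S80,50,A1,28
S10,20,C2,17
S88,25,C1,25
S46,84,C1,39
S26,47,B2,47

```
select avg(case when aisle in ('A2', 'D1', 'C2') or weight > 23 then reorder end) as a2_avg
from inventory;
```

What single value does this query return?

84.0833333333

bin=S43: ✓ → 166
bin=S54: ✓ → 42
bin=S64: ✓ → 24
bin=S13: ✓ → 171
bin=S50: ✗
bin=S98: ✓ → 131
bin=S47: ✓ → 188
bin=S44: ✗
bin=S39: ✓ → 61
bin=S80: ✓ → 50
bin=S10: ✓ → 20
bin=S88: ✓ → 25
bin=S46: ✓ → 84
bin=S26: ✓ → 47
a2_avg = (166 + 42 + 24 + 171 + 131 + 188 + 61 + 50 + 20 + 25 + 84 + 47) / 12 = 84.0833333333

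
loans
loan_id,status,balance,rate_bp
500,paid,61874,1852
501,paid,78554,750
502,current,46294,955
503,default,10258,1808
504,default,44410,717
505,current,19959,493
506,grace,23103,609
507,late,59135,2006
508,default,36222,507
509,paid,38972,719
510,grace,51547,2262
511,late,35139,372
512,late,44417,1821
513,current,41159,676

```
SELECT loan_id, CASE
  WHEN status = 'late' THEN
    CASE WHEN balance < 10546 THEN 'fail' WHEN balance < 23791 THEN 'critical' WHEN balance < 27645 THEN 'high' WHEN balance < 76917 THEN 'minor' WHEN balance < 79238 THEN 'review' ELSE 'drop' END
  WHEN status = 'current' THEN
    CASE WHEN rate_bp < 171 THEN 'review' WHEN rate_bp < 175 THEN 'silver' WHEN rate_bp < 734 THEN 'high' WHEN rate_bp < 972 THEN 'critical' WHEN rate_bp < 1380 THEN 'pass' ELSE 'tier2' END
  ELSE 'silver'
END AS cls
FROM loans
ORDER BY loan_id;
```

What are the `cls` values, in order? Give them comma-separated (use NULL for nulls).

silver, silver, critical, silver, silver, high, silver, minor, silver, silver, silver, minor, minor, high

loan_id=500: status='paid' → outer ELSE → silver
loan_id=501: status='paid' → outer ELSE → silver
loan_id=502: status='current' → inner[rate_bp < 972] → critical
loan_id=503: status='default' → outer ELSE → silver
loan_id=504: status='default' → outer ELSE → silver
loan_id=505: status='current' → inner[rate_bp < 734] → high
loan_id=506: status='grace' → outer ELSE → silver
loan_id=507: status='late' → inner[balance < 76917] → minor
loan_id=508: status='default' → outer ELSE → silver
loan_id=509: status='paid' → outer ELSE → silver
loan_id=510: status='grace' → outer ELSE → silver
loan_id=511: status='late' → inner[balance < 76917] → minor
loan_id=512: status='late' → inner[balance < 76917] → minor
loan_id=513: status='current' → inner[rate_bp < 734] → high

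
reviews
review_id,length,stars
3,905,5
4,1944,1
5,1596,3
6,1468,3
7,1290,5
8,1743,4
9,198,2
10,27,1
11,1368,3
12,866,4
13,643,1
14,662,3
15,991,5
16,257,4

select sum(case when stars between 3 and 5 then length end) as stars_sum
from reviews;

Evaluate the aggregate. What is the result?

11146

review_id=3: ✓ → 905
review_id=4: ✗
review_id=5: ✓ → 1596
review_id=6: ✓ → 1468
review_id=7: ✓ → 1290
review_id=8: ✓ → 1743
review_id=9: ✗
review_id=10: ✗
review_id=11: ✓ → 1368
review_id=12: ✓ → 866
review_id=13: ✗
review_id=14: ✓ → 662
review_id=15: ✓ → 991
review_id=16: ✓ → 257
stars_sum = 905 + 1596 + 1468 + 1290 + 1743 + 1368 + 866 + 662 + 991 + 257 = 11146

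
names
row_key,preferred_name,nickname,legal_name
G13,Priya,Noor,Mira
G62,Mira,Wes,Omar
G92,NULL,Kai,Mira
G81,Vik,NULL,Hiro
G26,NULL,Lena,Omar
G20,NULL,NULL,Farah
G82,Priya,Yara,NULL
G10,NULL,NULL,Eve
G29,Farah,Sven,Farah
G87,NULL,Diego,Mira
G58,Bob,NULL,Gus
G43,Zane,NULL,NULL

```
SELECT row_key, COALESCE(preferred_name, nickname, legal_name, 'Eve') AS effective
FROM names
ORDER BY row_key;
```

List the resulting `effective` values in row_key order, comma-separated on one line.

Eve, Priya, Farah, Lena, Farah, Zane, Bob, Mira, Vik, Priya, Diego, Kai

row_key=G10: preferred_name=NULL, nickname=NULL, legal_name=Eve → Eve
row_key=G13: preferred_name=Priya → Priya
row_key=G20: preferred_name=NULL, nickname=NULL, legal_name=Farah → Farah
row_key=G26: preferred_name=NULL, nickname=Lena → Lena
row_key=G29: preferred_name=Farah → Farah
row_key=G43: preferred_name=Zane → Zane
row_key=G58: preferred_name=Bob → Bob
row_key=G62: preferred_name=Mira → Mira
row_key=G81: preferred_name=Vik → Vik
row_key=G82: preferred_name=Priya → Priya
row_key=G87: preferred_name=NULL, nickname=Diego → Diego
row_key=G92: preferred_name=NULL, nickname=Kai → Kai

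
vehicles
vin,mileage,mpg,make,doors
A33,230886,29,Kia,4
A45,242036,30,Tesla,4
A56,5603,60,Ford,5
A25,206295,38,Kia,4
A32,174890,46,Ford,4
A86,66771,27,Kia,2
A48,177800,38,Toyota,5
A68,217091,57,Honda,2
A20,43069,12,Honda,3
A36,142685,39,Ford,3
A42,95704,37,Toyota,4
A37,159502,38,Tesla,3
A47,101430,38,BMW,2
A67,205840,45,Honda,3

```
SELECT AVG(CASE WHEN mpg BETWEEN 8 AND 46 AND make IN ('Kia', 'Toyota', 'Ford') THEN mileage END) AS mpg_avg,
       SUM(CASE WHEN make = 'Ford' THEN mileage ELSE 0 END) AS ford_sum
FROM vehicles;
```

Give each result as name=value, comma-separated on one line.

mpg_avg=156433, ford_sum=323178

[mpg_avg: mpg BETWEEN 8 AND 46 AND make IN ('Kia', 'Toyota', 'Ford')]
vin=A33: ✓ → 230886
vin=A45: ✗
vin=A56: ✗
vin=A25: ✓ → 206295
vin=A32: ✓ → 174890
vin=A86: ✓ → 66771
vin=A48: ✓ → 177800
vin=A68: ✗
vin=A20: ✗
vin=A36: ✓ → 142685
vin=A42: ✓ → 95704
vin=A37: ✗
vin=A47: ✗
vin=A67: ✗
mpg_avg = (230886 + 206295 + 174890 + 66771 + 177800 + 142685 + 95704) / 7 = 156433
—
[ford_sum: make = 'Ford']
vin=A33: ✗
vin=A45: ✗
vin=A56: ✓ → 5603
vin=A25: ✗
vin=A32: ✓ → 174890
vin=A86: ✗
vin=A48: ✗
vin=A68: ✗
vin=A20: ✗
vin=A36: ✓ → 142685
vin=A42: ✗
vin=A37: ✗
vin=A47: ✗
vin=A67: ✗
ford_sum = 5603 + 174890 + 142685 = 323178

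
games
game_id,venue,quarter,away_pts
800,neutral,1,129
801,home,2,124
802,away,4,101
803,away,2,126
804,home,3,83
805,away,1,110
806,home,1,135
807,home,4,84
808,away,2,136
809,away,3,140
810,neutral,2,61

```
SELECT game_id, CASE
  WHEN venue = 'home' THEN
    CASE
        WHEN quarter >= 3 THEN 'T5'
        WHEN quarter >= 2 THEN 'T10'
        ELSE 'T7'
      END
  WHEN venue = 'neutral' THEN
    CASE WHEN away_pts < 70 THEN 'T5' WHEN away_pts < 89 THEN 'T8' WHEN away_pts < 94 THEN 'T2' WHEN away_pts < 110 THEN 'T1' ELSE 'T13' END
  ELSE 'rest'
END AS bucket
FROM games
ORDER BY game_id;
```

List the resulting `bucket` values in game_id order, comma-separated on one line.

T13, T10, rest, rest, T5, rest, T7, T5, rest, rest, T5

game_id=800: venue='neutral' → inner[ELSE] → T13
game_id=801: venue='home' → inner[quarter >= 2] → T10
game_id=802: venue='away' → outer ELSE → rest
game_id=803: venue='away' → outer ELSE → rest
game_id=804: venue='home' → inner[quarter >= 3] → T5
game_id=805: venue='away' → outer ELSE → rest
game_id=806: venue='home' → inner[ELSE] → T7
game_id=807: venue='home' → inner[quarter >= 3] → T5
game_id=808: venue='away' → outer ELSE → rest
game_id=809: venue='away' → outer ELSE → rest
game_id=810: venue='neutral' → inner[away_pts < 70] → T5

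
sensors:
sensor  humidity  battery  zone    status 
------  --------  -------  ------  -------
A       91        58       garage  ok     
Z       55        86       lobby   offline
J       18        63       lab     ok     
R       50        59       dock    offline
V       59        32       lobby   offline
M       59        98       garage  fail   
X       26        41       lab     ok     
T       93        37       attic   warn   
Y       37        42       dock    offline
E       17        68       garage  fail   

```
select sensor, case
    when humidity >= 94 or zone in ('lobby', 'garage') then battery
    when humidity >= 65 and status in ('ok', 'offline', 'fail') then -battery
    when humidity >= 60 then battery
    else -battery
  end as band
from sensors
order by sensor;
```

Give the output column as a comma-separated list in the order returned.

sensor=A: humidity >= 94 or zone in ('lobby', 'garage') → 58
sensor=E: humidity >= 94 or zone in ('lobby', 'garage') → 68
sensor=J: ELSE → -63
sensor=M: humidity >= 94 or zone in ('lobby', 'garage') → 98
sensor=R: ELSE → -59
sensor=T: humidity >= 60 → 37
sensor=V: humidity >= 94 or zone in ('lobby', 'garage') → 32
sensor=X: ELSE → -41
sensor=Y: ELSE → -42
sensor=Z: humidity >= 94 or zone in ('lobby', 'garage') → 86

58, 68, -63, 98, -59, 37, 32, -41, -42, 86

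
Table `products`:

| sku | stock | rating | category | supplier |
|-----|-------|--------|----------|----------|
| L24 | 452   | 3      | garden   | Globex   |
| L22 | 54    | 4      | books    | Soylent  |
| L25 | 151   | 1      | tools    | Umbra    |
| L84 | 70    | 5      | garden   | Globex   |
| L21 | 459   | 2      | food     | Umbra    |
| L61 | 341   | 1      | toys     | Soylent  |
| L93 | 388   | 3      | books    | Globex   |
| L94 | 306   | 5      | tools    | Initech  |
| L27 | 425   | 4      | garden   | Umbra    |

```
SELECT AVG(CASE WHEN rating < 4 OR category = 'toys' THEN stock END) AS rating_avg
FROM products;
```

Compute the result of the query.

358.2

sku=L24: ✓ → 452
sku=L22: ✗
sku=L25: ✓ → 151
sku=L84: ✗
sku=L21: ✓ → 459
sku=L61: ✓ → 341
sku=L93: ✓ → 388
sku=L94: ✗
sku=L27: ✗
rating_avg = (452 + 151 + 459 + 341 + 388) / 5 = 358.2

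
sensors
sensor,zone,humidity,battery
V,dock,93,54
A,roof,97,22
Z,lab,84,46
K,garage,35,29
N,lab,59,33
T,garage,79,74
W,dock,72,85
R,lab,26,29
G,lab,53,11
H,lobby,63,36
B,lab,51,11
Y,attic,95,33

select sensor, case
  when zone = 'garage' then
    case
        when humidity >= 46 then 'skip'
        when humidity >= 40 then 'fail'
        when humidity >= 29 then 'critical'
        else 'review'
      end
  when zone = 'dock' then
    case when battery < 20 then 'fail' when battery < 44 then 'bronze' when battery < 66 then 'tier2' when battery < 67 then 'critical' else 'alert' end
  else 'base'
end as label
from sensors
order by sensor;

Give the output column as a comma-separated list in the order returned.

base, base, base, base, critical, base, base, skip, tier2, alert, base, base

sensor=A: zone='roof' → outer ELSE → base
sensor=B: zone='lab' → outer ELSE → base
sensor=G: zone='lab' → outer ELSE → base
sensor=H: zone='lobby' → outer ELSE → base
sensor=K: zone='garage' → inner[humidity >= 29] → critical
sensor=N: zone='lab' → outer ELSE → base
sensor=R: zone='lab' → outer ELSE → base
sensor=T: zone='garage' → inner[humidity >= 46] → skip
sensor=V: zone='dock' → inner[battery < 66] → tier2
sensor=W: zone='dock' → inner[ELSE] → alert
sensor=Y: zone='attic' → outer ELSE → base
sensor=Z: zone='lab' → outer ELSE → base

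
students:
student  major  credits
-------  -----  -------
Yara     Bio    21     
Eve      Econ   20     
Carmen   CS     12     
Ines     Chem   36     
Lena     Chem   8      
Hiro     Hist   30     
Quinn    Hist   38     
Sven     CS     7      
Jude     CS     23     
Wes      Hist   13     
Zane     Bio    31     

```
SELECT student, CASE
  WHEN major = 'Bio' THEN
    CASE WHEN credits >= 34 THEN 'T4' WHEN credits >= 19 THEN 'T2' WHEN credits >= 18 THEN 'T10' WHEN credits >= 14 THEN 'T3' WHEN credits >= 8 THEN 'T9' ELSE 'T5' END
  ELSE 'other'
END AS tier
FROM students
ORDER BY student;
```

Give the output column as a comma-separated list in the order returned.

other, other, other, other, other, other, other, other, other, T2, T2

student=Carmen: major='CS' → outer ELSE → other
student=Eve: major='Econ' → outer ELSE → other
student=Hiro: major='Hist' → outer ELSE → other
student=Ines: major='Chem' → outer ELSE → other
student=Jude: major='CS' → outer ELSE → other
student=Lena: major='Chem' → outer ELSE → other
student=Quinn: major='Hist' → outer ELSE → other
student=Sven: major='CS' → outer ELSE → other
student=Wes: major='Hist' → outer ELSE → other
student=Yara: major='Bio' → inner[credits >= 19] → T2
student=Zane: major='Bio' → inner[credits >= 19] → T2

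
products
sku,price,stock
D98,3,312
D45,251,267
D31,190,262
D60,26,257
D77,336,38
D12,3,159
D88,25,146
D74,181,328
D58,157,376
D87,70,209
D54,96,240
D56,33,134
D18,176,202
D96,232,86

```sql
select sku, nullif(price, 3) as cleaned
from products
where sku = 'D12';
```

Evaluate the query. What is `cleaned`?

sku = D12: price=3, stock=159.
price=3 vs 3: equal → NULL

NULL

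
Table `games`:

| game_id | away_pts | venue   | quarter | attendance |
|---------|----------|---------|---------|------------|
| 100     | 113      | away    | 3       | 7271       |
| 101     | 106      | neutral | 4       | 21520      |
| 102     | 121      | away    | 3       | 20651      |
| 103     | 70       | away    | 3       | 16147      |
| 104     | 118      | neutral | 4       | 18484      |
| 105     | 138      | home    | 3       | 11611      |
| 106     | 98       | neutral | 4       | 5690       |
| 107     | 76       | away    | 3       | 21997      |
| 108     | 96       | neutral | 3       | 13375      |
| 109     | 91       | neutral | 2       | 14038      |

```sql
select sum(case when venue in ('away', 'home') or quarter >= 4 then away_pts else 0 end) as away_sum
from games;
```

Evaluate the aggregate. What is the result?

game_id=100: ✓ → 113
game_id=101: ✓ → 106
game_id=102: ✓ → 121
game_id=103: ✓ → 70
game_id=104: ✓ → 118
game_id=105: ✓ → 138
game_id=106: ✓ → 98
game_id=107: ✓ → 76
game_id=108: ✗
game_id=109: ✗
away_sum = 113 + 106 + 121 + 70 + 118 + 138 + 98 + 76 = 840

840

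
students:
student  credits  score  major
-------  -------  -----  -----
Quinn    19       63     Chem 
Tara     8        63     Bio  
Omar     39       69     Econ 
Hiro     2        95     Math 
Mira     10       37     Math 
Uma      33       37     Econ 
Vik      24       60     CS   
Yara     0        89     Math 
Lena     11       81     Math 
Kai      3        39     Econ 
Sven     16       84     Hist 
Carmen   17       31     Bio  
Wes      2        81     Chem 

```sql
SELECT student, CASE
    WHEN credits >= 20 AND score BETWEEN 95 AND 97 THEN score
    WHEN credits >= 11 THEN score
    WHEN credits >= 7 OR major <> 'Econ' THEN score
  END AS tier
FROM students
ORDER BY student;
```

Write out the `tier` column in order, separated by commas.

31, 95, NULL, 81, 37, 69, 63, 84, 63, 37, 60, 81, 89

student=Carmen: credits >= 11 → 31
student=Hiro: credits >= 7 OR major <> 'Econ' → 95
student=Kai: (no match → NULL) → NULL
student=Lena: credits >= 11 → 81
student=Mira: credits >= 7 OR major <> 'Econ' → 37
student=Omar: credits >= 11 → 69
student=Quinn: credits >= 11 → 63
student=Sven: credits >= 11 → 84
student=Tara: credits >= 7 OR major <> 'Econ' → 63
student=Uma: credits >= 11 → 37
student=Vik: credits >= 11 → 60
student=Wes: credits >= 7 OR major <> 'Econ' → 81
student=Yara: credits >= 7 OR major <> 'Econ' → 89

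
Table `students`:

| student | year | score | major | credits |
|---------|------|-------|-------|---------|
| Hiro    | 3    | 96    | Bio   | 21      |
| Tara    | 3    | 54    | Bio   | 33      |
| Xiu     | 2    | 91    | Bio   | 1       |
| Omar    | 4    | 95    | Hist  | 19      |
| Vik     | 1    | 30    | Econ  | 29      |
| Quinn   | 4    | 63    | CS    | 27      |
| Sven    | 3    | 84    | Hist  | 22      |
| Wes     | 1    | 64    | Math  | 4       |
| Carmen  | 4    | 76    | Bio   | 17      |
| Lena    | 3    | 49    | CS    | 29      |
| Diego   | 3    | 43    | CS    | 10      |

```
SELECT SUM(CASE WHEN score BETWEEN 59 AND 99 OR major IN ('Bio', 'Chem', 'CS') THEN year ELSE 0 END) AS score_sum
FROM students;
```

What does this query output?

student=Hiro: ✓ → 3
student=Tara: ✓ → 3
student=Xiu: ✓ → 2
student=Omar: ✓ → 4
student=Vik: ✗
student=Quinn: ✓ → 4
student=Sven: ✓ → 3
student=Wes: ✓ → 1
student=Carmen: ✓ → 4
student=Lena: ✓ → 3
student=Diego: ✓ → 3
score_sum = 3 + 3 + 2 + 4 + 4 + 3 + 1 + 4 + 3 + 3 = 30

30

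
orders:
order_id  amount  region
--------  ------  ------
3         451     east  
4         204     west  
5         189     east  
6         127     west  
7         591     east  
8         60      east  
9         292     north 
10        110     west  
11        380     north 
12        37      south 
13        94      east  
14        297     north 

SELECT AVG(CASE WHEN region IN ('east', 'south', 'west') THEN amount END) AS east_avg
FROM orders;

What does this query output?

order_id=3: ✓ → 451
order_id=4: ✓ → 204
order_id=5: ✓ → 189
order_id=6: ✓ → 127
order_id=7: ✓ → 591
order_id=8: ✓ → 60
order_id=9: ✗
order_id=10: ✓ → 110
order_id=11: ✗
order_id=12: ✓ → 37
order_id=13: ✓ → 94
order_id=14: ✗
east_avg = (451 + 204 + 189 + 127 + 591 + 60 + 110 + 37 + 94) / 9 = 207

207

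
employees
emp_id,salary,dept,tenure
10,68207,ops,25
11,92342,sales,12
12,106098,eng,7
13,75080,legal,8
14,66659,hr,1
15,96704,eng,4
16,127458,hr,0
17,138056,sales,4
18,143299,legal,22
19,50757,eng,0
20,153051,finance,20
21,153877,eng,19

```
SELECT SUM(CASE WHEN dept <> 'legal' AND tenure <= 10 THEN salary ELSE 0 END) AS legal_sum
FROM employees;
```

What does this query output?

emp_id=10: ✗
emp_id=11: ✗
emp_id=12: ✓ → 106098
emp_id=13: ✗
emp_id=14: ✓ → 66659
emp_id=15: ✓ → 96704
emp_id=16: ✓ → 127458
emp_id=17: ✓ → 138056
emp_id=18: ✗
emp_id=19: ✓ → 50757
emp_id=20: ✗
emp_id=21: ✗
legal_sum = 106098 + 66659 + 96704 + 127458 + 138056 + 50757 = 585732

585732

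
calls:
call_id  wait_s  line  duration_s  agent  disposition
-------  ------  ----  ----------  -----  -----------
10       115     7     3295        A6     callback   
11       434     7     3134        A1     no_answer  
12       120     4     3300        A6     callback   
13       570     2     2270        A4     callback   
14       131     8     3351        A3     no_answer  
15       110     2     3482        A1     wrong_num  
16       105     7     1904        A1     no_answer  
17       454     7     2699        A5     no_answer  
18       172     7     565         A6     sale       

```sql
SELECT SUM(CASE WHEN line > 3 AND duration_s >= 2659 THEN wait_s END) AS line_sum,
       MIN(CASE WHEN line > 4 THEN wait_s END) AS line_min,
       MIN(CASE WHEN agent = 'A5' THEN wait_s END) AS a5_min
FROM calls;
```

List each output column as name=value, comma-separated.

line_sum=1254, line_min=105, a5_min=454

[line_sum: line > 3 AND duration_s >= 2659]
call_id=10: ✓ → 115
call_id=11: ✓ → 434
call_id=12: ✓ → 120
call_id=13: ✗
call_id=14: ✓ → 131
call_id=15: ✗
call_id=16: ✗
call_id=17: ✓ → 454
call_id=18: ✗
line_sum = 115 + 434 + 120 + 131 + 454 = 1254
—
[line_min: line > 4]
call_id=10: ✓ → 115
call_id=11: ✓ → 434
call_id=12: ✗
call_id=13: ✗
call_id=14: ✓ → 131
call_id=15: ✗
call_id=16: ✓ → 105
call_id=17: ✓ → 454
call_id=18: ✓ → 172
line_min = MIN(115, 434, 131, 105, 454, 172) = 105
—
[a5_min: agent = 'A5']
call_id=10: ✗
call_id=11: ✗
call_id=12: ✗
call_id=13: ✗
call_id=14: ✗
call_id=15: ✗
call_id=16: ✗
call_id=17: ✓ → 454
call_id=18: ✗
a5_min = MIN(454) = 454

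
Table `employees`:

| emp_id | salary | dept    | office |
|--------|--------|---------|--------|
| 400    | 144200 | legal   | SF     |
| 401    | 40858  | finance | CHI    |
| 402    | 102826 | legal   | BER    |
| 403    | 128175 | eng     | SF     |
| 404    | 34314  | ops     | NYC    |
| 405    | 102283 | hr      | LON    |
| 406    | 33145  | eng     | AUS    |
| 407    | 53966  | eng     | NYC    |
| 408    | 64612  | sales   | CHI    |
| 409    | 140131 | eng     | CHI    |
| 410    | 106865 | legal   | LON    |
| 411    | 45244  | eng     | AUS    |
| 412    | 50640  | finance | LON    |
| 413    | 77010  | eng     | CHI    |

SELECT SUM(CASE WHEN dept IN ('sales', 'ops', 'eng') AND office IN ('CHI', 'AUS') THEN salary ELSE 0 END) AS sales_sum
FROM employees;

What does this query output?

emp_id=400: ✗
emp_id=401: ✗
emp_id=402: ✗
emp_id=403: ✗
emp_id=404: ✗
emp_id=405: ✗
emp_id=406: ✓ → 33145
emp_id=407: ✗
emp_id=408: ✓ → 64612
emp_id=409: ✓ → 140131
emp_id=410: ✗
emp_id=411: ✓ → 45244
emp_id=412: ✗
emp_id=413: ✓ → 77010
sales_sum = 33145 + 64612 + 140131 + 45244 + 77010 = 360142

360142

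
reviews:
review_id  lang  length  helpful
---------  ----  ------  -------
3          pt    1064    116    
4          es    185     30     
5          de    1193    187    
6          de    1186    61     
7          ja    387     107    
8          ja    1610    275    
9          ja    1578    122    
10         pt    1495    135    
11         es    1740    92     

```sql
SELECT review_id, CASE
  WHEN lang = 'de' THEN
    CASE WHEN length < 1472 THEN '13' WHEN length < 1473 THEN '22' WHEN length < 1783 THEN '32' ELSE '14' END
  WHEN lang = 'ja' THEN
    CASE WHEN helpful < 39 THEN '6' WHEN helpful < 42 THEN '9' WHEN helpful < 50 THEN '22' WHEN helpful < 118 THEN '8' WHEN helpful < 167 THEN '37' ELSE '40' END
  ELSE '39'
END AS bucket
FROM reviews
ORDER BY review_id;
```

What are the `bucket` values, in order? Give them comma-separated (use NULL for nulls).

review_id=3: lang='pt' → outer ELSE → 39
review_id=4: lang='es' → outer ELSE → 39
review_id=5: lang='de' → inner[length < 1472] → 13
review_id=6: lang='de' → inner[length < 1472] → 13
review_id=7: lang='ja' → inner[helpful < 118] → 8
review_id=8: lang='ja' → inner[ELSE] → 40
review_id=9: lang='ja' → inner[helpful < 167] → 37
review_id=10: lang='pt' → outer ELSE → 39
review_id=11: lang='es' → outer ELSE → 39

39, 39, 13, 13, 8, 40, 37, 39, 39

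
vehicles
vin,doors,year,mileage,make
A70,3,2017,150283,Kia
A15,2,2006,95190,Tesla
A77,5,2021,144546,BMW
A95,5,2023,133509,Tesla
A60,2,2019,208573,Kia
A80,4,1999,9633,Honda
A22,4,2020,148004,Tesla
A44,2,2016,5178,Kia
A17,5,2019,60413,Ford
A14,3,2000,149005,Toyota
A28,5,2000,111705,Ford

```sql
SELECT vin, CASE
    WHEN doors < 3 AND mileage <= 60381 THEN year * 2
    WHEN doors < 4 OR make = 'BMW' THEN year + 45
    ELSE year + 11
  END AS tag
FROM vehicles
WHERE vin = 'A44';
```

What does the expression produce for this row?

vin = A44: doors=2, year=2016, mileage=5178, make=Kia.
doors < 3 AND mileage <= 60381 → true → 4032

4032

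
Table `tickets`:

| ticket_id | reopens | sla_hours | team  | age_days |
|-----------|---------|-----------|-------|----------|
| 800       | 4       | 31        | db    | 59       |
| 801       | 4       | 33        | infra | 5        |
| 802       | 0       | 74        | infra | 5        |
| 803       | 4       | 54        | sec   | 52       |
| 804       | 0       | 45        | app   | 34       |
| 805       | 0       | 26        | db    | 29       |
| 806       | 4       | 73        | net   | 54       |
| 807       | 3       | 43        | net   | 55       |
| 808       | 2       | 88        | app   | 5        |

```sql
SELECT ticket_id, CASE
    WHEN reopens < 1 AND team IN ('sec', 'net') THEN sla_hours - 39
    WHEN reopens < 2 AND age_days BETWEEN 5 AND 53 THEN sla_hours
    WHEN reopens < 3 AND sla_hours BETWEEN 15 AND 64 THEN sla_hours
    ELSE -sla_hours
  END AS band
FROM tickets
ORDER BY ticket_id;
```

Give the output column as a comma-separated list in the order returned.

ticket_id=800: ELSE → -31
ticket_id=801: ELSE → -33
ticket_id=802: reopens < 2 AND age_days BETWEEN 5 AND 53 → 74
ticket_id=803: ELSE → -54
ticket_id=804: reopens < 2 AND age_days BETWEEN 5 AND 53 → 45
ticket_id=805: reopens < 2 AND age_days BETWEEN 5 AND 53 → 26
ticket_id=806: ELSE → -73
ticket_id=807: ELSE → -43
ticket_id=808: ELSE → -88

-31, -33, 74, -54, 45, 26, -73, -43, -88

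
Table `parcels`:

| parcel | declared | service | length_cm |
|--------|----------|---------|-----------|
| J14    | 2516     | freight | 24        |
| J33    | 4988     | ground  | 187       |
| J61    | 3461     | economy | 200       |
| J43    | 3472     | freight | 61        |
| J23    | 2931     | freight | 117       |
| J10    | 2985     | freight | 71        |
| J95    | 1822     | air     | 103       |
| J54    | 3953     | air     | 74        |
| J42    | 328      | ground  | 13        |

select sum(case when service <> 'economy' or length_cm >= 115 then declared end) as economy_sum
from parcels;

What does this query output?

parcel=J14: ✓ → 2516
parcel=J33: ✓ → 4988
parcel=J61: ✓ → 3461
parcel=J43: ✓ → 3472
parcel=J23: ✓ → 2931
parcel=J10: ✓ → 2985
parcel=J95: ✓ → 1822
parcel=J54: ✓ → 3953
parcel=J42: ✓ → 328
economy_sum = 2516 + 4988 + 3461 + 3472 + 2931 + 2985 + 1822 + 3953 + 328 = 26456

26456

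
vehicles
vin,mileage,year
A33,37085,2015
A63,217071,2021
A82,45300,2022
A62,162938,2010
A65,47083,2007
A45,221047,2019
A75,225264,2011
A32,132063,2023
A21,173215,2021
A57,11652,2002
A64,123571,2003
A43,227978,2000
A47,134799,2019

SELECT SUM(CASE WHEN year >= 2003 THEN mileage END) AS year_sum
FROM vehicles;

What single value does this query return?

1519436

vin=A33: ✓ → 37085
vin=A63: ✓ → 217071
vin=A82: ✓ → 45300
vin=A62: ✓ → 162938
vin=A65: ✓ → 47083
vin=A45: ✓ → 221047
vin=A75: ✓ → 225264
vin=A32: ✓ → 132063
vin=A21: ✓ → 173215
vin=A57: ✗
vin=A64: ✓ → 123571
vin=A43: ✗
vin=A47: ✓ → 134799
year_sum = 37085 + 217071 + 45300 + 162938 + 47083 + 221047 + 225264 + 132063 + 173215 + 123571 + 134799 = 1519436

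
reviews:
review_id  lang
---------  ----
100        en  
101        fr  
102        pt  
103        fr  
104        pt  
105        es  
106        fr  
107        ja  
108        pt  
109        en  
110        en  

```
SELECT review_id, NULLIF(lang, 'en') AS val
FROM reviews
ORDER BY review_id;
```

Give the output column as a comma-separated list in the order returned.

NULL, fr, pt, fr, pt, es, fr, ja, pt, NULL, NULL

review_id=100: lang=en vs en: equal → NULL
review_id=101: lang=fr vs en: differ → fr
review_id=102: lang=pt vs en: differ → pt
review_id=103: lang=fr vs en: differ → fr
review_id=104: lang=pt vs en: differ → pt
review_id=105: lang=es vs en: differ → es
review_id=106: lang=fr vs en: differ → fr
review_id=107: lang=ja vs en: differ → ja
review_id=108: lang=pt vs en: differ → pt
review_id=109: lang=en vs en: equal → NULL
review_id=110: lang=en vs en: equal → NULL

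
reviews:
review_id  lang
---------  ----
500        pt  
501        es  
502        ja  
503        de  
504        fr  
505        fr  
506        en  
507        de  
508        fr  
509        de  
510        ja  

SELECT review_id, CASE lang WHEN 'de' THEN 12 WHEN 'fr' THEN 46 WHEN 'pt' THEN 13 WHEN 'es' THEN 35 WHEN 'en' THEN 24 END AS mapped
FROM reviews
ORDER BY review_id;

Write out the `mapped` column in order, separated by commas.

13, 35, NULL, 12, 46, 46, 24, 12, 46, 12, NULL

review_id=500: lang='pt' → 13
review_id=501: lang='es' → 35
review_id=502: (no match → NULL) → NULL
review_id=503: lang='de' → 12
review_id=504: lang='fr' → 46
review_id=505: lang='fr' → 46
review_id=506: lang='en' → 24
review_id=507: lang='de' → 12
review_id=508: lang='fr' → 46
review_id=509: lang='de' → 12
review_id=510: (no match → NULL) → NULL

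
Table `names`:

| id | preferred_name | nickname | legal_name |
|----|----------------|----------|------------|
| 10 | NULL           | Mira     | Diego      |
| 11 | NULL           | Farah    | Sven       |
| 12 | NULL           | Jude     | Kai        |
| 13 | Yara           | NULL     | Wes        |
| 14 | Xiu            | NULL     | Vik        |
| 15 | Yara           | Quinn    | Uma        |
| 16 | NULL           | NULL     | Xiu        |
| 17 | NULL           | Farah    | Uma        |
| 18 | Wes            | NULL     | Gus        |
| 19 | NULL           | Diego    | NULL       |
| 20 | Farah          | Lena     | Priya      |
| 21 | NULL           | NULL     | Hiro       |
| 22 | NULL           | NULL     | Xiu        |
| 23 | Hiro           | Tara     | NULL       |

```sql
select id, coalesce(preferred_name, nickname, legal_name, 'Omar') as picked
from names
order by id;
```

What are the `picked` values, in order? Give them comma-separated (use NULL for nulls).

Mira, Farah, Jude, Yara, Xiu, Yara, Xiu, Farah, Wes, Diego, Farah, Hiro, Xiu, Hiro

id=10: preferred_name=NULL, nickname=Mira → Mira
id=11: preferred_name=NULL, nickname=Farah → Farah
id=12: preferred_name=NULL, nickname=Jude → Jude
id=13: preferred_name=Yara → Yara
id=14: preferred_name=Xiu → Xiu
id=15: preferred_name=Yara → Yara
id=16: preferred_name=NULL, nickname=NULL, legal_name=Xiu → Xiu
id=17: preferred_name=NULL, nickname=Farah → Farah
id=18: preferred_name=Wes → Wes
id=19: preferred_name=NULL, nickname=Diego → Diego
id=20: preferred_name=Farah → Farah
id=21: preferred_name=NULL, nickname=NULL, legal_name=Hiro → Hiro
id=22: preferred_name=NULL, nickname=NULL, legal_name=Xiu → Xiu
id=23: preferred_name=Hiro → Hiro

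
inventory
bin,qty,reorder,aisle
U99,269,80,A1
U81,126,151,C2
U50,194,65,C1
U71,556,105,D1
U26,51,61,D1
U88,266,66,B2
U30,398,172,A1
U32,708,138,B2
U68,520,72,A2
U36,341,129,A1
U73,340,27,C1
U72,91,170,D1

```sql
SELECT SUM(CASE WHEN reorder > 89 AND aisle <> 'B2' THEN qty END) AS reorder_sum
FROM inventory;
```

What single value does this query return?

1512

bin=U99: ✗
bin=U81: ✓ → 126
bin=U50: ✗
bin=U71: ✓ → 556
bin=U26: ✗
bin=U88: ✗
bin=U30: ✓ → 398
bin=U32: ✗
bin=U68: ✗
bin=U36: ✓ → 341
bin=U73: ✗
bin=U72: ✓ → 91
reorder_sum = 126 + 556 + 398 + 341 + 91 = 1512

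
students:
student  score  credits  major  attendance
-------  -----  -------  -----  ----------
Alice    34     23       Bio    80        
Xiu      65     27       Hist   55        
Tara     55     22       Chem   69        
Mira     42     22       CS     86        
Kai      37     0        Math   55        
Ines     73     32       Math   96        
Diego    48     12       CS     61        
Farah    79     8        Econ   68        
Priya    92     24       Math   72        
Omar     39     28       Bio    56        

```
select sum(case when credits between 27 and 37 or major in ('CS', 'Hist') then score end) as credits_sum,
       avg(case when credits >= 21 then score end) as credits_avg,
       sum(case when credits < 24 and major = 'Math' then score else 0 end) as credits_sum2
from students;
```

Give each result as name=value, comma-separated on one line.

[credits_sum: credits between 27 and 37 or major in ('CS', 'Hist')]
student=Alice: ✗
student=Xiu: ✓ → 65
student=Tara: ✗
student=Mira: ✓ → 42
student=Kai: ✗
student=Ines: ✓ → 73
student=Diego: ✓ → 48
student=Farah: ✗
student=Priya: ✗
student=Omar: ✓ → 39
credits_sum = 65 + 42 + 73 + 48 + 39 = 267
—
[credits_avg: credits >= 21]
student=Alice: ✓ → 34
student=Xiu: ✓ → 65
student=Tara: ✓ → 55
student=Mira: ✓ → 42
student=Kai: ✗
student=Ines: ✓ → 73
student=Diego: ✗
student=Farah: ✗
student=Priya: ✓ → 92
student=Omar: ✓ → 39
credits_avg = (34 + 65 + 55 + 42 + 73 + 92 + 39) / 7 = 57.1428571429
—
[credits_sum2: credits < 24 and major = 'Math']
student=Alice: ✗
student=Xiu: ✗
student=Tara: ✗
student=Mira: ✗
student=Kai: ✓ → 37
student=Ines: ✗
student=Diego: ✗
student=Farah: ✗
student=Priya: ✗
student=Omar: ✗
credits_sum2 = 37

credits_sum=267, credits_avg=57.1428571429, credits_sum2=37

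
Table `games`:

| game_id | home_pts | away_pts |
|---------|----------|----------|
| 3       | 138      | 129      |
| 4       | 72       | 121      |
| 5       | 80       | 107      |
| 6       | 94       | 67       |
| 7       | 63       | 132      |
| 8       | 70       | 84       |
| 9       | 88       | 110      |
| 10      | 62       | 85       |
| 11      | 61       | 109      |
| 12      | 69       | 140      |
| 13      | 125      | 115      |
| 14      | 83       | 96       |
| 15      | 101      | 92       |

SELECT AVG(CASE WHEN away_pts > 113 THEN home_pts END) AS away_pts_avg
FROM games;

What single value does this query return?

93.4

game_id=3: ✓ → 138
game_id=4: ✓ → 72
game_id=5: ✗
game_id=6: ✗
game_id=7: ✓ → 63
game_id=8: ✗
game_id=9: ✗
game_id=10: ✗
game_id=11: ✗
game_id=12: ✓ → 69
game_id=13: ✓ → 125
game_id=14: ✗
game_id=15: ✗
away_pts_avg = (138 + 72 + 63 + 69 + 125) / 5 = 93.4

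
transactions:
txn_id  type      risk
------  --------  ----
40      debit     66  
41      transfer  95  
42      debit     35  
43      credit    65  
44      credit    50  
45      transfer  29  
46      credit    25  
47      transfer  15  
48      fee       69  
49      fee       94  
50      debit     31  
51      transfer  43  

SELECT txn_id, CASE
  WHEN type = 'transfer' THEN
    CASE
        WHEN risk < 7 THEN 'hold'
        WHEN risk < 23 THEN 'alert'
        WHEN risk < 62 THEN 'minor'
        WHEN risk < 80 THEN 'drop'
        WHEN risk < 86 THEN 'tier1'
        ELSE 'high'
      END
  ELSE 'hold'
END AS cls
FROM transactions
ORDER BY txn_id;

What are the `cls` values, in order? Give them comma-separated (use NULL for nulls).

txn_id=40: type='debit' → outer ELSE → hold
txn_id=41: type='transfer' → inner[ELSE] → high
txn_id=42: type='debit' → outer ELSE → hold
txn_id=43: type='credit' → outer ELSE → hold
txn_id=44: type='credit' → outer ELSE → hold
txn_id=45: type='transfer' → inner[risk < 62] → minor
txn_id=46: type='credit' → outer ELSE → hold
txn_id=47: type='transfer' → inner[risk < 23] → alert
txn_id=48: type='fee' → outer ELSE → hold
txn_id=49: type='fee' → outer ELSE → hold
txn_id=50: type='debit' → outer ELSE → hold
txn_id=51: type='transfer' → inner[risk < 62] → minor

hold, high, hold, hold, hold, minor, hold, alert, hold, hold, hold, minor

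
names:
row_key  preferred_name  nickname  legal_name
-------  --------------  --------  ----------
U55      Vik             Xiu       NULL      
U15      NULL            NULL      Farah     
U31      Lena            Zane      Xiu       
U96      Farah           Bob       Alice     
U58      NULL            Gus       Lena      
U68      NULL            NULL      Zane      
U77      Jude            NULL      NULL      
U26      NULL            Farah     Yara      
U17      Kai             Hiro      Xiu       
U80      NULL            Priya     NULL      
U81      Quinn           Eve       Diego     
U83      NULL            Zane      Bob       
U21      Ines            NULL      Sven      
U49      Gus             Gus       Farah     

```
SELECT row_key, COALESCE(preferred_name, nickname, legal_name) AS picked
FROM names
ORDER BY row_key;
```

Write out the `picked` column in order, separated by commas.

row_key=U15: preferred_name=NULL, nickname=NULL, legal_name=Farah → Farah
row_key=U17: preferred_name=Kai → Kai
row_key=U21: preferred_name=Ines → Ines
row_key=U26: preferred_name=NULL, nickname=Farah → Farah
row_key=U31: preferred_name=Lena → Lena
row_key=U49: preferred_name=Gus → Gus
row_key=U55: preferred_name=Vik → Vik
row_key=U58: preferred_name=NULL, nickname=Gus → Gus
row_key=U68: preferred_name=NULL, nickname=NULL, legal_name=Zane → Zane
row_key=U77: preferred_name=Jude → Jude
row_key=U80: preferred_name=NULL, nickname=Priya → Priya
row_key=U81: preferred_name=Quinn → Quinn
row_key=U83: preferred_name=NULL, nickname=Zane → Zane
row_key=U96: preferred_name=Farah → Farah

Farah, Kai, Ines, Farah, Lena, Gus, Vik, Gus, Zane, Jude, Priya, Quinn, Zane, Farah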